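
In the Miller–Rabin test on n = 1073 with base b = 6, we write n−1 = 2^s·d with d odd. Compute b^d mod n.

734

1073 − 1 = 1072 = 2^4 · 67, so d = 67.
6^1 ≡ 6 (mod 1073)
6^2 ≡ 6^2 = 36 ≡ 36 (mod 1073)
6^4 ≡ 36^2 = 1296 ≡ 223 (mod 1073)
6^8 ≡ 223^2 = 49729 ≡ 371 (mod 1073)
6^16 ≡ 371^2 = 137641 ≡ 297 (mod 1073)
6^32 ≡ 297^2 = 88209 ≡ 223 (mod 1073)
6^64 ≡ 223^2 = 49729 ≡ 371 (mod 1073)
67 = 64 + 2 + 1 in binary powers of 2.
So 6^67 ≡ 371 · 36 · 6 ≡ 734 (mod 1073).
Squaring chain: 734 → 110 → 297 → 223; never reaches −1, so base 6 is a Miller–Rabin witness that 1073 is composite.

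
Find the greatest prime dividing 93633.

59

93633 = 3 · 31211
31211 = 23 · 1357
1357 = 23 · 59
59 is prime.
So 93633 = 3 · 23^2 · 59; the largest prime factor is 59.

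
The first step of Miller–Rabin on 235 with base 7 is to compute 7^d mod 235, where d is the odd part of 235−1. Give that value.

235 − 1 = 234 = 2^1 · 117, so d = 117.
7^1 ≡ 7 (mod 235)
7^2 ≡ 7^2 = 49 ≡ 49 (mod 235)
7^4 ≡ 49^2 = 2401 ≡ 51 (mod 235)
7^8 ≡ 51^2 = 2601 ≡ 16 (mod 235)
7^16 ≡ 16^2 = 256 ≡ 21 (mod 235)
7^32 ≡ 21^2 = 441 ≡ 206 (mod 235)
7^64 ≡ 206^2 = 42436 ≡ 136 (mod 235)
117 = 64 + 32 + 16 + 4 + 1 in binary powers of 2.
So 7^117 ≡ 136 · 206 · 21 · 51 · 7 ≡ 2 (mod 235).
Squaring chain: 2; never reaches −1, so base 7 is a Miller–Rabin witness that 235 is composite.

2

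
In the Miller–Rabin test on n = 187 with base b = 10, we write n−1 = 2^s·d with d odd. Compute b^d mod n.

187 − 1 = 186 = 2^1 · 93, so d = 93.
10^1 ≡ 10 (mod 187)
10^2 ≡ 10^2 = 100 ≡ 100 (mod 187)
10^4 ≡ 100^2 = 10000 ≡ 89 (mod 187)
10^8 ≡ 89^2 = 7921 ≡ 67 (mod 187)
10^16 ≡ 67^2 = 4489 ≡ 1 (mod 187)
10^32 ≡ 1^2 = 1 ≡ 1 (mod 187)
10^64 ≡ 1^2 = 1 ≡ 1 (mod 187)
93 = 64 + 16 + 8 + 4 + 1 in binary powers of 2.
So 10^93 ≡ 1 · 1 · 67 · 89 · 10 ≡ 164 (mod 187).
Squaring chain: 164; never reaches −1, so base 10 is a Miller–Rabin witness that 187 is composite.

164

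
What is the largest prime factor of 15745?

67

15745 = 5 · 3149
3149 = 47 · 67
67 is prime.
So 15745 = 5 · 47 · 67; the largest prime factor is 67.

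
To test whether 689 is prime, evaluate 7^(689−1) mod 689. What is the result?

386

7^1 ≡ 7 (mod 689)
7^2 ≡ 7^2 = 49 ≡ 49 (mod 689)
7^4 ≡ 49^2 = 2401 ≡ 334 (mod 689)
7^8 ≡ 334^2 = 111556 ≡ 627 (mod 689)
7^16 ≡ 627^2 = 393129 ≡ 399 (mod 689)
7^32 ≡ 399^2 = 159201 ≡ 42 (mod 689)
7^64 ≡ 42^2 = 1764 ≡ 386 (mod 689)
7^128 ≡ 386^2 = 148996 ≡ 172 (mod 689)
7^256 ≡ 172^2 = 29584 ≡ 646 (mod 689)
7^512 ≡ 646^2 = 417316 ≡ 471 (mod 689)
688 = 512 + 128 + 32 + 16 in binary powers of 2.
So 7^688 ≡ 471 · 172 · 42 · 399 ≡ 386 (mod 689).
Since 386 ≠ 1, base 7 is a Fermat witness: 689 is composite.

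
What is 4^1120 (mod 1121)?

1111

4^1 ≡ 4 (mod 1121)
4^2 ≡ 4^2 = 16 ≡ 16 (mod 1121)
4^4 ≡ 16^2 = 256 ≡ 256 (mod 1121)
4^8 ≡ 256^2 = 65536 ≡ 518 (mod 1121)
4^16 ≡ 518^2 = 268324 ≡ 405 (mod 1121)
4^32 ≡ 405^2 = 164025 ≡ 359 (mod 1121)
4^64 ≡ 359^2 = 128881 ≡ 1087 (mod 1121)
4^128 ≡ 1087^2 = 1181569 ≡ 35 (mod 1121)
4^256 ≡ 35^2 = 1225 ≡ 104 (mod 1121)
4^512 ≡ 104^2 = 10816 ≡ 727 (mod 1121)
4^1024 ≡ 727^2 = 528529 ≡ 538 (mod 1121)
1120 = 1024 + 64 + 32 in binary powers of 2.
So 4^1120 ≡ 538 · 1087 · 359 ≡ 1111 (mod 1121).
Since 1111 ≠ 1, base 4 is a Fermat witness: 1121 is composite.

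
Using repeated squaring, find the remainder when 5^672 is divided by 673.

1

5^1 ≡ 5 (mod 673)
5^2 ≡ 5^2 = 25 ≡ 25 (mod 673)
5^4 ≡ 25^2 = 625 ≡ 625 (mod 673)
5^8 ≡ 625^2 = 390625 ≡ 285 (mod 673)
5^16 ≡ 285^2 = 81225 ≡ 465 (mod 673)
5^32 ≡ 465^2 = 216225 ≡ 192 (mod 673)
5^64 ≡ 192^2 = 36864 ≡ 522 (mod 673)
5^128 ≡ 522^2 = 272484 ≡ 592 (mod 673)
5^256 ≡ 592^2 = 350464 ≡ 504 (mod 673)
5^512 ≡ 504^2 = 254016 ≡ 295 (mod 673)
672 = 512 + 128 + 32 in binary powers of 2.
So 5^672 ≡ 295 · 592 · 192 ≡ 1 (mod 673).
Since the result is 1, base 5 gives no evidence that 673 is composite.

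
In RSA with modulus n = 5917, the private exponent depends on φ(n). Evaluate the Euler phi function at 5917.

Factor: 5917 = 61 · 97.
φ(5917) = (61−1) · (97−1) = 60 · 96 = 5760.

5760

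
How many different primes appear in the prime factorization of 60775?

4

60775 = 5^2 · 2431
2431 = 11 · 221
221 = 13 · 17
60775 = 5^2 · 11 · 13 · 17, which has 4 distinct prime factors.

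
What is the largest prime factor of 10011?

10011 = 3 · 3337
3337 = 47 · 71
71 is prime.
So 10011 = 3 · 47 · 71; the largest prime factor is 71.

71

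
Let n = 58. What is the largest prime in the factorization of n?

58 = 2 · 29
29 is prime.
So 58 = 2 · 29; the largest prime factor is 29.

29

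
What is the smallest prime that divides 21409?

21409 is odd.
Digit sum 16, not divisible by 3.
Ends in 9: not divisible by 5.
7: 21409 = 7·3058 + 3
11: 21409 = 11·1946 + 3
13: 21409 = 13·1646 + 11
17: 21409 = 17·1259 + 6
19: 21409 = 19·1126 + 15
23: 21409 = 23·930 + 19
29: 21409 = 29·738 + 7
31: 21409 = 31·690 + 19
37: 21409 = 37·578 + 23
41: 21409 = 41·522 + 7
43: 21409 = 43·497 + 38
47: 21409 = 47·455 + 24
53: 21409 = 53·403 + 50
59: 21409 = 59·362 + 51
61: 21409 = 61·350 + 59
67: 21409 = 67·319 + 36
71: 21409 = 71·301 + 38
73: 21409 = 73·293 + 20
79: 21409 = 79·271

79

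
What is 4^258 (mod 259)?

211

4^1 ≡ 4 (mod 259)
4^2 ≡ 4^2 = 16 ≡ 16 (mod 259)
4^4 ≡ 16^2 = 256 ≡ 256 (mod 259)
4^8 ≡ 256^2 = 65536 ≡ 9 (mod 259)
4^16 ≡ 9^2 = 81 ≡ 81 (mod 259)
4^32 ≡ 81^2 = 6561 ≡ 86 (mod 259)
4^64 ≡ 86^2 = 7396 ≡ 144 (mod 259)
4^128 ≡ 144^2 = 20736 ≡ 16 (mod 259)
4^256 ≡ 16^2 = 256 ≡ 256 (mod 259)
258 = 256 + 2 in binary powers of 2.
So 4^258 ≡ 256 · 16 ≡ 211 (mod 259).
Since 211 ≠ 1, base 4 is a Fermat witness: 259 is composite.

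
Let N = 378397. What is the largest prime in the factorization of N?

97

378397 = 47 · 8051
8051 = 83 · 97
97 is prime.
So 378397 = 47 · 83 · 97; the largest prime factor is 97.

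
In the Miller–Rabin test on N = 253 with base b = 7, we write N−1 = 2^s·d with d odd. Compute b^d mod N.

57

253 − 1 = 252 = 2^2 · 63, so d = 63.
7^1 ≡ 7 (mod 253)
7^2 ≡ 7^2 = 49 ≡ 49 (mod 253)
7^4 ≡ 49^2 = 2401 ≡ 124 (mod 253)
7^8 ≡ 124^2 = 15376 ≡ 196 (mod 253)
7^16 ≡ 196^2 = 38416 ≡ 213 (mod 253)
7^32 ≡ 213^2 = 45369 ≡ 82 (mod 253)
63 = 32 + 16 + 8 + 4 + 2 + 1 in binary powers of 2.
So 7^63 ≡ 82 · 213 · 196 · 124 · 49 · 7 ≡ 57 (mod 253).
Squaring chain: 57 → 213; never reaches −1, so base 7 is a Miller–Rabin witness that 253 is composite.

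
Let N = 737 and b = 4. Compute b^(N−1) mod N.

4^1 ≡ 4 (mod 737)
4^2 ≡ 4^2 = 16 ≡ 16 (mod 737)
4^4 ≡ 16^2 = 256 ≡ 256 (mod 737)
4^8 ≡ 256^2 = 65536 ≡ 680 (mod 737)
4^16 ≡ 680^2 = 462400 ≡ 301 (mod 737)
4^32 ≡ 301^2 = 90601 ≡ 687 (mod 737)
4^64 ≡ 687^2 = 471969 ≡ 289 (mod 737)
4^128 ≡ 289^2 = 83521 ≡ 240 (mod 737)
4^256 ≡ 240^2 = 57600 ≡ 114 (mod 737)
4^512 ≡ 114^2 = 12996 ≡ 467 (mod 737)
736 = 512 + 128 + 64 + 32 in binary powers of 2.
So 4^736 ≡ 467 · 240 · 289 · 687 ≡ 26 (mod 737).
Since 26 ≠ 1, base 4 is a Fermat witness: 737 is composite.

26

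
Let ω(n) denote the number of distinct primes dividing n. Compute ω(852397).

5

852397 = 7 · 121771
121771 = 13 · 9367
9367 = 17 · 551
551 = 19 · 29
852397 = 7 · 13 · 17 · 19 · 29, which has 5 distinct prime factors.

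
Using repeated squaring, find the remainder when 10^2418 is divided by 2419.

10^1 ≡ 10 (mod 2419)
10^2 ≡ 10^2 = 100 ≡ 100 (mod 2419)
10^4 ≡ 100^2 = 10000 ≡ 324 (mod 2419)
10^8 ≡ 324^2 = 104976 ≡ 959 (mod 2419)
10^16 ≡ 959^2 = 919681 ≡ 461 (mod 2419)
10^32 ≡ 461^2 = 212521 ≡ 2068 (mod 2419)
10^64 ≡ 2068^2 = 4276624 ≡ 2251 (mod 2419)
10^128 ≡ 2251^2 = 5067001 ≡ 1615 (mod 2419)
10^256 ≡ 1615^2 = 2608225 ≡ 543 (mod 2419)
10^512 ≡ 543^2 = 294849 ≡ 2150 (mod 2419)
10^1024 ≡ 2150^2 = 4622500 ≡ 2210 (mod 2419)
10^2048 ≡ 2210^2 = 4884100 ≡ 139 (mod 2419)
2418 = 2048 + 256 + 64 + 32 + 16 + 2 in binary powers of 2.
So 10^2418 ≡ 139 · 543 · 2251 · 2068 · 461 · 100 ≡ 1697 (mod 2419).
Since 1697 ≠ 1, base 10 is a Fermat witness: 2419 is composite.

1697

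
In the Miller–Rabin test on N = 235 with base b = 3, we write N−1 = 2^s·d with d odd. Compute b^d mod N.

103

235 − 1 = 234 = 2^1 · 117, so d = 117.
3^1 ≡ 3 (mod 235)
3^2 ≡ 3^2 = 9 ≡ 9 (mod 235)
3^4 ≡ 9^2 = 81 ≡ 81 (mod 235)
3^8 ≡ 81^2 = 6561 ≡ 216 (mod 235)
3^16 ≡ 216^2 = 46656 ≡ 126 (mod 235)
3^32 ≡ 126^2 = 15876 ≡ 131 (mod 235)
3^64 ≡ 131^2 = 17161 ≡ 6 (mod 235)
117 = 64 + 32 + 16 + 4 + 1 in binary powers of 2.
So 3^117 ≡ 6 · 131 · 126 · 81 · 3 ≡ 103 (mod 235).
Squaring chain: 103; never reaches −1, so base 3 is a Miller–Rabin witness that 235 is composite.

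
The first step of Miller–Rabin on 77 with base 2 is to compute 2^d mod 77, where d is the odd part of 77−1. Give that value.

72

77 − 1 = 76 = 2^2 · 19, so d = 19.
2^1 ≡ 2 (mod 77)
2^2 ≡ 2^2 = 4 ≡ 4 (mod 77)
2^4 ≡ 4^2 = 16 ≡ 16 (mod 77)
2^8 ≡ 16^2 = 256 ≡ 25 (mod 77)
2^16 ≡ 25^2 = 625 ≡ 9 (mod 77)
19 = 16 + 2 + 1 in binary powers of 2.
So 2^19 ≡ 9 · 4 · 2 ≡ 72 (mod 77).
Squaring chain: 72 → 25; never reaches −1, so base 2 is a Miller–Rabin witness that 77 is composite.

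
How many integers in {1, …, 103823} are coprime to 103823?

101614

Factor: 103823 = 47^3.
φ(103823) = 47^2·(47−1) = 101614.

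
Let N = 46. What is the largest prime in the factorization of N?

23

46 = 2 · 23
23 is prime.
So 46 = 2 · 23; the largest prime factor is 23.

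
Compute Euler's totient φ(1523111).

Factor: 1523111 = 67 · 127 · 179.
φ(1523111) = (67−1) · (127−1) · (179−1) = 66 · 126 · 178 = 1480248.

1480248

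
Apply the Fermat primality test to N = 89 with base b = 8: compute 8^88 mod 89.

1

8^1 ≡ 8 (mod 89)
8^2 ≡ 8^2 = 64 ≡ 64 (mod 89)
8^4 ≡ 64^2 = 4096 ≡ 2 (mod 89)
8^8 ≡ 2^2 = 4 ≡ 4 (mod 89)
8^16 ≡ 4^2 = 16 ≡ 16 (mod 89)
8^32 ≡ 16^2 = 256 ≡ 78 (mod 89)
8^64 ≡ 78^2 = 6084 ≡ 32 (mod 89)
88 = 64 + 16 + 8 in binary powers of 2.
So 8^88 ≡ 32 · 16 · 4 ≡ 1 (mod 89).
Since the result is 1, base 8 gives no evidence that 89 is composite.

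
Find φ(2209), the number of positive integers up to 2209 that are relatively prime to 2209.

2162

Factor: 2209 = 47^2.
φ(2209) = 47^1·(47−1) = 2162.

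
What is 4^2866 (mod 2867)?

4^1 ≡ 4 (mod 2867)
4^2 ≡ 4^2 = 16 ≡ 16 (mod 2867)
4^4 ≡ 16^2 = 256 ≡ 256 (mod 2867)
4^8 ≡ 256^2 = 65536 ≡ 2462 (mod 2867)
4^16 ≡ 2462^2 = 6061444 ≡ 606 (mod 2867)
4^32 ≡ 606^2 = 367236 ≡ 260 (mod 2867)
4^64 ≡ 260^2 = 67600 ≡ 1659 (mod 2867)
4^128 ≡ 1659^2 = 2752281 ≡ 2828 (mod 2867)
4^256 ≡ 2828^2 = 7997584 ≡ 1521 (mod 2867)
4^512 ≡ 1521^2 = 2313441 ≡ 2639 (mod 2867)
4^1024 ≡ 2639^2 = 6964321 ≡ 378 (mod 2867)
4^2048 ≡ 378^2 = 142884 ≡ 2401 (mod 2867)
2866 = 2048 + 512 + 256 + 32 + 16 + 2 in binary powers of 2.
So 4^2866 ≡ 2401 · 2639 · 1521 · 260 · 606 · 16 ≡ 972 (mod 2867).
Since 972 ≠ 1, base 4 is a Fermat witness: 2867 is composite.

972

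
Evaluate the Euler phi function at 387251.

Factor: 387251 = 23 · 113 · 149.
φ(387251) = (23−1) · (113−1) · (149−1) = 22 · 112 · 148 = 364672.

364672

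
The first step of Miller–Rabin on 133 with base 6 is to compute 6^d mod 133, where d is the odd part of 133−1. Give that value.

125

133 − 1 = 132 = 2^2 · 33, so d = 33.
6^1 ≡ 6 (mod 133)
6^2 ≡ 6^2 = 36 ≡ 36 (mod 133)
6^4 ≡ 36^2 = 1296 ≡ 99 (mod 133)
6^8 ≡ 99^2 = 9801 ≡ 92 (mod 133)
6^16 ≡ 92^2 = 8464 ≡ 85 (mod 133)
6^32 ≡ 85^2 = 7225 ≡ 43 (mod 133)
33 = 32 + 1 in binary powers of 2.
So 6^33 ≡ 43 · 6 ≡ 125 (mod 133).
Squaring chain: 125 → 64; never reaches −1, so base 6 is a Miller–Rabin witness that 133 is composite.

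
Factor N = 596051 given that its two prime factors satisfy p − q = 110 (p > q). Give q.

719

Since p = q + 110, we have 596051 = q(q + 110), so q² + 110q − 596051 = 0.
Discriminant: 110² + 4·596051 = 12100 + 2384204 = 2396304; √2396304 = 1548.
q = (−110 + 1548)/2 = 719, and p = q + 110 = 829.
Check: 719 · 829 = 596051.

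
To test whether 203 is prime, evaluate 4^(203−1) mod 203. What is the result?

4^1 ≡ 4 (mod 203)
4^2 ≡ 4^2 = 16 ≡ 16 (mod 203)
4^4 ≡ 16^2 = 256 ≡ 53 (mod 203)
4^8 ≡ 53^2 = 2809 ≡ 170 (mod 203)
4^16 ≡ 170^2 = 28900 ≡ 74 (mod 203)
4^32 ≡ 74^2 = 5476 ≡ 198 (mod 203)
4^64 ≡ 198^2 = 39204 ≡ 25 (mod 203)
4^128 ≡ 25^2 = 625 ≡ 16 (mod 203)
202 = 128 + 64 + 8 + 2 in binary powers of 2.
So 4^202 ≡ 16 · 25 · 170 · 16 ≡ 123 (mod 203).
Since 123 ≠ 1, base 4 is a Fermat witness: 203 is composite.

123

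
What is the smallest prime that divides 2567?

17

2567 is odd.
Digit sum 20, not divisible by 3.
Ends in 7: not divisible by 5.
7: 2567 = 7·366 + 5
11: 2567 = 11·233 + 4
13: 2567 = 13·197 + 6
17: 2567 = 17·151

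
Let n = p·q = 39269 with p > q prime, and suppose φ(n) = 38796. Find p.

φ(n) = (p−1)(q−1) = n − (p+q) + 1, so p + q = 39269 − 38796 + 1 = 474.
p and q are the roots of t² − 474t + 39269 = 0.
Discriminant: 474² − 4·39269 = 224676 − 157076 = 67600; √67600 = 260.
q = (474 − 260)/2 = 107, p = (474 + 260)/2 = 367.
Check: 107 · 367 = 39269.

367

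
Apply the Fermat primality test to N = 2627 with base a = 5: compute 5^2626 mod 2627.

5^1 ≡ 5 (mod 2627)
5^2 ≡ 5^2 = 25 ≡ 25 (mod 2627)
5^4 ≡ 25^2 = 625 ≡ 625 (mod 2627)
5^8 ≡ 625^2 = 390625 ≡ 1829 (mod 2627)
5^16 ≡ 1829^2 = 3345241 ≡ 1070 (mod 2627)
5^32 ≡ 1070^2 = 1144900 ≡ 2155 (mod 2627)
5^64 ≡ 2155^2 = 4644025 ≡ 2116 (mod 2627)
5^128 ≡ 2116^2 = 4477456 ≡ 1048 (mod 2627)
5^256 ≡ 1048^2 = 1098304 ≡ 218 (mod 2627)
5^512 ≡ 218^2 = 47524 ≡ 238 (mod 2627)
5^1024 ≡ 238^2 = 56644 ≡ 1477 (mod 2627)
5^2048 ≡ 1477^2 = 2181529 ≡ 1119 (mod 2627)
2626 = 2048 + 512 + 64 + 2 in binary powers of 2.
So 5^2626 ≡ 1119 · 238 · 2116 · 25 ≡ 928 (mod 2627).
Since 928 ≠ 1, base 5 is a Fermat witness: 2627 is composite.

928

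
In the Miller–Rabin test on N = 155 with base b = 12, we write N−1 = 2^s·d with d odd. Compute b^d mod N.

42

155 − 1 = 154 = 2^1 · 77, so d = 77.
12^1 ≡ 12 (mod 155)
12^2 ≡ 12^2 = 144 ≡ 144 (mod 155)
12^4 ≡ 144^2 = 20736 ≡ 121 (mod 155)
12^8 ≡ 121^2 = 14641 ≡ 71 (mod 155)
12^16 ≡ 71^2 = 5041 ≡ 81 (mod 155)
12^32 ≡ 81^2 = 6561 ≡ 51 (mod 155)
12^64 ≡ 51^2 = 2601 ≡ 121 (mod 155)
77 = 64 + 8 + 4 + 1 in binary powers of 2.
So 12^77 ≡ 121 · 71 · 121 · 12 ≡ 42 (mod 155).
Squaring chain: 42; never reaches −1, so base 12 is a Miller–Rabin witness that 155 is composite.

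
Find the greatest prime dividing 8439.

8439 = 3 · 2813
2813 = 29 · 97
97 is prime.
So 8439 = 3 · 29 · 97; the largest prime factor is 97.

97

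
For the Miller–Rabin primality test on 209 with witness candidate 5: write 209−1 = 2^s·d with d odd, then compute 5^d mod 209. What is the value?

209 − 1 = 208 = 2^4 · 13, so d = 13.
5^1 ≡ 5 (mod 209)
5^2 ≡ 5^2 = 25 ≡ 25 (mod 209)
5^4 ≡ 25^2 = 625 ≡ 207 (mod 209)
5^8 ≡ 207^2 = 42849 ≡ 4 (mod 209)
13 = 8 + 4 + 1 in binary powers of 2.
So 5^13 ≡ 4 · 207 · 5 ≡ 169 (mod 209).
Squaring chain: 169 → 137 → 168 → 9; never reaches −1, so base 5 is a Miller–Rabin witness that 209 is composite.

169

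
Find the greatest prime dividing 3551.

3551 = 53 · 67
67 is prime.
So 3551 = 53 · 67; the largest prime factor is 67.

67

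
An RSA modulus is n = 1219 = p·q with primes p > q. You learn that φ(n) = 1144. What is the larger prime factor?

φ(n) = (p−1)(q−1) = n − (p+q) + 1, so p + q = 1219 − 1144 + 1 = 76.
p and q are the roots of t² − 76t + 1219 = 0.
Discriminant: 76² − 4·1219 = 5776 − 4876 = 900; √900 = 30.
q = (76 − 30)/2 = 23, p = (76 + 30)/2 = 53.
Check: 23 · 53 = 1219.

53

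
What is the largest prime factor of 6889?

6889 = 83 · 83
83 = 83 · 1
So 6889 = 83^2; the largest prime factor is 83.

83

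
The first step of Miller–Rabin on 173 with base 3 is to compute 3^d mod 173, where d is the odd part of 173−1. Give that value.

93

173 − 1 = 172 = 2^2 · 43, so d = 43.
3^1 ≡ 3 (mod 173)
3^2 ≡ 3^2 = 9 ≡ 9 (mod 173)
3^4 ≡ 9^2 = 81 ≡ 81 (mod 173)
3^8 ≡ 81^2 = 6561 ≡ 160 (mod 173)
3^16 ≡ 160^2 = 25600 ≡ 169 (mod 173)
3^32 ≡ 169^2 = 28561 ≡ 16 (mod 173)
43 = 32 + 8 + 2 + 1 in binary powers of 2.
So 3^43 ≡ 16 · 160 · 9 · 3 ≡ 93 (mod 173).
Squaring chain: 93 → 172; reaches −1, so base 3 does not prove 173 composite.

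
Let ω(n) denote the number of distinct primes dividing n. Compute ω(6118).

4

6118 = 2 · 3059
3059 = 7 · 437
437 = 19 · 23
6118 = 2 · 7 · 19 · 23, which has 4 distinct prime factors.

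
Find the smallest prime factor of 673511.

37

673511 is odd.
Digit sum 23, not divisible by 3.
Ends in 1: not divisible by 5.
7: 673511 = 7·96215 + 6
11: 673511 = 11·61228 + 3
13: 673511 = 13·51808 + 7
17: 673511 = 17·39618 + 5
19: 673511 = 19·35447 + 18
23: 673511 = 23·29283 + 2
29: 673511 = 29·23224 + 15
31: 673511 = 31·21726 + 5
37: 673511 = 37·18203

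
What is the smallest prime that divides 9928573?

9928573 is odd.
Digit sum 43, not divisible by 3.
Ends in 3: not divisible by 5.
7: 9928573 = 7·1418367 + 4
11: 9928573 = 11·902597 + 6
13: 9928573 = 13·763736 + 5
17: 9928573 = 17·584033 + 12
19: 9928573 = 19·522556 + 9
23: 9928573 = 23·431677 + 2
29: 9928573 = 29·342364 + 17
31: 9928573 = 31·320276 + 17
37: 9928573 = 37·268339 + 30
41: 9928573 = 41·242160 + 13
43: 9928573 = 43·230897 + 2
47: 9928573 = 47·211246 + 11
53: 9928573 = 53·187331 + 30
59: 9928573 = 59·168280 + 53
61: 9928573 = 61·162763 + 30
67: 9928573 = 67·148187 + 44
71: 9928573 = 71·139839 + 4
73: 9928573 = 73·136007 + 62
79: 9928573 = 79·125678 + 11
83: 9928573 = 83·119621 + 30
89: 9928573 = 89·111557

89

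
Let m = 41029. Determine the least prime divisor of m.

41029 is odd.
Digit sum 16, not divisible by 3.
Ends in 9: not divisible by 5.
7: 41029 = 7·5861 + 2
11: 41029 = 11·3729 + 10
13: 41029 = 13·3156 + 1
17: 41029 = 17·2413 + 8
19: 41029 = 19·2159 + 8
23: 41029 = 23·1783 + 20
29: 41029 = 29·1414 + 23
31: 41029 = 31·1323 + 16
37: 41029 = 37·1108 + 33
41: 41029 = 41·1000 + 29
43: 41029 = 43·954 + 7
47: 41029 = 47·872 + 45
53: 41029 = 53·774 + 7
59: 41029 = 59·695 + 24
61: 41029 = 61·672 + 37
67: 41029 = 67·612 + 25
71: 41029 = 71·577 + 62
73: 41029 = 73·562 + 3
79: 41029 = 79·519 + 28
83: 41029 = 83·494 + 27
89: 41029 = 89·461

89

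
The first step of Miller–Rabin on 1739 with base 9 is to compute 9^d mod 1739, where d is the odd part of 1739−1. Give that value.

1070

1739 − 1 = 1738 = 2^1 · 869, so d = 869.
9^1 ≡ 9 (mod 1739)
9^2 ≡ 9^2 = 81 ≡ 81 (mod 1739)
9^4 ≡ 81^2 = 6561 ≡ 1344 (mod 1739)
9^8 ≡ 1344^2 = 1806336 ≡ 1254 (mod 1739)
9^16 ≡ 1254^2 = 1572516 ≡ 460 (mod 1739)
9^32 ≡ 460^2 = 211600 ≡ 1181 (mod 1739)
9^64 ≡ 1181^2 = 1394761 ≡ 83 (mod 1739)
9^128 ≡ 83^2 = 6889 ≡ 1672 (mod 1739)
9^256 ≡ 1672^2 = 2795584 ≡ 1011 (mod 1739)
9^512 ≡ 1011^2 = 1022121 ≡ 1328 (mod 1739)
869 = 512 + 256 + 64 + 32 + 4 + 1 in binary powers of 2.
So 9^869 ≡ 1328 · 1011 · 83 · 1181 · 1344 · 9 ≡ 1070 (mod 1739).
Squaring chain: 1070; never reaches −1, so base 9 is a Miller–Rabin witness that 1739 is composite.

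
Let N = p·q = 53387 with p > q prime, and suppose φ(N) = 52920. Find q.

197

φ(n) = (p−1)(q−1) = n − (p+q) + 1, so p + q = 53387 − 52920 + 1 = 468.
p and q are the roots of t² − 468t + 53387 = 0.
Discriminant: 468² − 4·53387 = 219024 − 213548 = 5476; √5476 = 74.
q = (468 − 74)/2 = 197, p = (468 + 74)/2 = 271.
Check: 197 · 271 = 53387.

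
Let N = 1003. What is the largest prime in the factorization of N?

59

1003 = 17 · 59
59 is prime.
So 1003 = 17 · 59; the largest prime factor is 59.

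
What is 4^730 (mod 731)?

16

4^1 ≡ 4 (mod 731)
4^2 ≡ 4^2 = 16 ≡ 16 (mod 731)
4^4 ≡ 16^2 = 256 ≡ 256 (mod 731)
4^8 ≡ 256^2 = 65536 ≡ 477 (mod 731)
4^16 ≡ 477^2 = 227529 ≡ 188 (mod 731)
4^32 ≡ 188^2 = 35344 ≡ 256 (mod 731)
4^64 ≡ 256^2 = 65536 ≡ 477 (mod 731)
4^128 ≡ 477^2 = 227529 ≡ 188 (mod 731)
4^256 ≡ 188^2 = 35344 ≡ 256 (mod 731)
4^512 ≡ 256^2 = 65536 ≡ 477 (mod 731)
730 = 512 + 128 + 64 + 16 + 8 + 2 in binary powers of 2.
So 4^730 ≡ 477 · 188 · 477 · 188 · 477 · 16 ≡ 16 (mod 731).
Since 16 ≠ 1, base 4 is a Fermat witness: 731 is composite.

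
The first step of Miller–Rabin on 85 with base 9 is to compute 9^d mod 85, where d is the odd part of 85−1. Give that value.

59

85 − 1 = 84 = 2^2 · 21, so d = 21.
9^1 ≡ 9 (mod 85)
9^2 ≡ 9^2 = 81 ≡ 81 (mod 85)
9^4 ≡ 81^2 = 6561 ≡ 16 (mod 85)
9^8 ≡ 16^2 = 256 ≡ 1 (mod 85)
9^16 ≡ 1^2 = 1 ≡ 1 (mod 85)
21 = 16 + 4 + 1 in binary powers of 2.
So 9^21 ≡ 1 · 16 · 9 ≡ 59 (mod 85).
Squaring chain: 59 → 81; never reaches −1, so base 9 is a Miller–Rabin witness that 85 is composite.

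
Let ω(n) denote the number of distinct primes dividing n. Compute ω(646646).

6

646646 = 2 · 323323
323323 = 7 · 46189
46189 = 11 · 4199
4199 = 13 · 323
323 = 17 · 19
646646 = 2 · 7 · 11 · 13 · 17 · 19, which has 6 distinct prime factors.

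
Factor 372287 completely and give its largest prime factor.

89

372287 = 47 · 7921
7921 = 89 · 89
89 = 89 · 1
So 372287 = 47 · 89^2; the largest prime factor is 89.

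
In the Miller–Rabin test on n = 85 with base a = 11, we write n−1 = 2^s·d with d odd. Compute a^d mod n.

61

85 − 1 = 84 = 2^2 · 21, so d = 21.
11^1 ≡ 11 (mod 85)
11^2 ≡ 11^2 = 121 ≡ 36 (mod 85)
11^4 ≡ 36^2 = 1296 ≡ 21 (mod 85)
11^8 ≡ 21^2 = 441 ≡ 16 (mod 85)
11^16 ≡ 16^2 = 256 ≡ 1 (mod 85)
21 = 16 + 4 + 1 in binary powers of 2.
So 11^21 ≡ 1 · 21 · 11 ≡ 61 (mod 85).
Squaring chain: 61 → 66; never reaches −1, so base 11 is a Miller–Rabin witness that 85 is composite.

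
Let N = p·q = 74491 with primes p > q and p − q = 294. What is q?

163

Since p = q + 294, we have 74491 = q(q + 294), so q² + 294q − 74491 = 0.
Discriminant: 294² + 4·74491 = 86436 + 297964 = 384400; √384400 = 620.
q = (−294 + 620)/2 = 163, and p = q + 294 = 457.
Check: 163 · 457 = 74491.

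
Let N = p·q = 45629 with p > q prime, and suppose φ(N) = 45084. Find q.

φ(n) = (p−1)(q−1) = n − (p+q) + 1, so p + q = 45629 − 45084 + 1 = 546.
p and q are the roots of t² − 546t + 45629 = 0.
Discriminant: 546² − 4·45629 = 298116 − 182516 = 115600; √115600 = 340.
q = (546 − 340)/2 = 103, p = (546 + 340)/2 = 443.
Check: 103 · 443 = 45629.

103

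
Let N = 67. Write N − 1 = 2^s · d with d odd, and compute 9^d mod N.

67 − 1 = 66 = 2^1 · 33, so d = 33.
9^1 ≡ 9 (mod 67)
9^2 ≡ 9^2 = 81 ≡ 14 (mod 67)
9^4 ≡ 14^2 = 196 ≡ 62 (mod 67)
9^8 ≡ 62^2 = 3844 ≡ 25 (mod 67)
9^16 ≡ 25^2 = 625 ≡ 22 (mod 67)
9^32 ≡ 22^2 = 484 ≡ 15 (mod 67)
33 = 32 + 1 in binary powers of 2.
So 9^33 ≡ 15 · 9 ≡ 1 (mod 67).
Since 9^d ≡ 1 (mod 67), base 9 does not prove 67 composite.

1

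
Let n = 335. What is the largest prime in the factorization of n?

67

335 = 5 · 67
67 is prime.
So 335 = 5 · 67; the largest prime factor is 67.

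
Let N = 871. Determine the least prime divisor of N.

871 is odd.
Digit sum 16, not divisible by 3.
Ends in 1: not divisible by 5.
7: 871 = 7·124 + 3
11: 871 = 11·79 + 2
13: 871 = 13·67

13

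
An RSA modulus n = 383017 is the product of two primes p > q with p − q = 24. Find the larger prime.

631

Since p = q + 24, we have 383017 = q(q + 24), so q² + 24q − 383017 = 0.
Discriminant: 24² + 4·383017 = 576 + 1532068 = 1532644; √1532644 = 1238.
q = (−24 + 1238)/2 = 607, and p = q + 24 = 631.
Check: 607 · 631 = 383017.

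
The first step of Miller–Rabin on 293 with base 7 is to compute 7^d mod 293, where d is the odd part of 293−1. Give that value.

293 − 1 = 292 = 2^2 · 73, so d = 73.
7^1 ≡ 7 (mod 293)
7^2 ≡ 7^2 = 49 ≡ 49 (mod 293)
7^4 ≡ 49^2 = 2401 ≡ 57 (mod 293)
7^8 ≡ 57^2 = 3249 ≡ 26 (mod 293)
7^16 ≡ 26^2 = 676 ≡ 90 (mod 293)
7^32 ≡ 90^2 = 8100 ≡ 189 (mod 293)
7^64 ≡ 189^2 = 35721 ≡ 268 (mod 293)
73 = 64 + 8 + 1 in binary powers of 2.
So 7^73 ≡ 268 · 26 · 7 ≡ 138 (mod 293).
Squaring chain: 138 → 292; reaches −1, so base 7 does not prove 293 composite.

138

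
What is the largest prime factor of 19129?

47

19129 = 11 · 1739
1739 = 37 · 47
47 is prime.
So 19129 = 11 · 37 · 47; the largest prime factor is 47.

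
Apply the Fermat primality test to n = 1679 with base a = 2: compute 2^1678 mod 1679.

892

2^1 ≡ 2 (mod 1679)
2^2 ≡ 2^2 = 4 ≡ 4 (mod 1679)
2^4 ≡ 4^2 = 16 ≡ 16 (mod 1679)
2^8 ≡ 16^2 = 256 ≡ 256 (mod 1679)
2^16 ≡ 256^2 = 65536 ≡ 55 (mod 1679)
2^32 ≡ 55^2 = 3025 ≡ 1346 (mod 1679)
2^64 ≡ 1346^2 = 1811716 ≡ 75 (mod 1679)
2^128 ≡ 75^2 = 5625 ≡ 588 (mod 1679)
2^256 ≡ 588^2 = 345744 ≡ 1549 (mod 1679)
2^512 ≡ 1549^2 = 2399401 ≡ 110 (mod 1679)
2^1024 ≡ 110^2 = 12100 ≡ 347 (mod 1679)
1678 = 1024 + 512 + 128 + 8 + 4 + 2 in binary powers of 2.
So 2^1678 ≡ 347 · 110 · 588 · 256 · 16 · 4 ≡ 892 (mod 1679).
Since 892 ≠ 1, base 2 is a Fermat witness: 1679 is composite.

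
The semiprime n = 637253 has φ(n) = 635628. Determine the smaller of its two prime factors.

659

φ(n) = (p−1)(q−1) = n − (p+q) + 1, so p + q = 637253 − 635628 + 1 = 1626.
p and q are the roots of t² − 1626t + 637253 = 0.
Discriminant: 1626² − 4·637253 = 2643876 − 2549012 = 94864; √94864 = 308.
q = (1626 − 308)/2 = 659, p = (1626 + 308)/2 = 967.
Check: 659 · 967 = 637253.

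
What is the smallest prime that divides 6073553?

6073553 is odd.
Digit sum 29, not divisible by 3.
Ends in 3: not divisible by 5.
7: 6073553 = 7·867650 + 3
11: 6073553 = 11·552141 + 2
13: 6073553 = 13·467196 + 5
17: 6073553 = 17·357267 + 14
19: 6073553 = 19·319660 + 13
23: 6073553 = 23·264067 + 12
29: 6073553 = 29·209432 + 25
31: 6073553 = 31·195921 + 2
37: 6073553 = 37·164150 + 3
41: 6073553 = 41·148135 + 18
43: 6073553 = 43·141245 + 18
47: 6073553 = 47·129224 + 25
53: 6073553 = 53·114595 + 18
59: 6073553 = 59·102941 + 34
61: 6073553 = 61·99566 + 27
67: 6073553 = 67·90650 + 3
71: 6073553 = 71·85543

71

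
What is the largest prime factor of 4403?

37

4403 = 7 · 629
629 = 17 · 37
37 is prime.
So 4403 = 7 · 17 · 37; the largest prime factor is 37.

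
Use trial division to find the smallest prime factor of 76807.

89

76807 is odd.
Digit sum 28, not divisible by 3.
Ends in 7: not divisible by 5.
7: 76807 = 7·10972 + 3
11: 76807 = 11·6982 + 5
13: 76807 = 13·5908 + 3
17: 76807 = 17·4518 + 1
19: 76807 = 19·4042 + 9
23: 76807 = 23·3339 + 10
29: 76807 = 29·2648 + 15
31: 76807 = 31·2477 + 20
37: 76807 = 37·2075 + 32
41: 76807 = 41·1873 + 14
43: 76807 = 43·1786 + 9
47: 76807 = 47·1634 + 9
53: 76807 = 53·1449 + 10
59: 76807 = 59·1301 + 48
61: 76807 = 61·1259 + 8
67: 76807 = 67·1146 + 25
71: 76807 = 71·1081 + 56
73: 76807 = 73·1052 + 11
79: 76807 = 79·972 + 19
83: 76807 = 83·925 + 32
89: 76807 = 89·863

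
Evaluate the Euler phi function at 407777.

Factor: 407777 = 37 · 103 · 107.
φ(407777) = (37−1) · (103−1) · (107−1) = 36 · 102 · 106 = 389232.

389232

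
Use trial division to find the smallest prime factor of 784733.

37

784733 is odd.
Digit sum 32, not divisible by 3.
Ends in 3: not divisible by 5.
7: 784733 = 7·112104 + 5
11: 784733 = 11·71339 + 4
13: 784733 = 13·60364 + 1
17: 784733 = 17·46160 + 13
19: 784733 = 19·41301 + 14
23: 784733 = 23·34118 + 19
29: 784733 = 29·27059 + 22
31: 784733 = 31·25313 + 30
37: 784733 = 37·21209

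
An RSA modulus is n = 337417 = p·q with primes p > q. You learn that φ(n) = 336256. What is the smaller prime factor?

569

φ(n) = (p−1)(q−1) = n − (p+q) + 1, so p + q = 337417 − 336256 + 1 = 1162.
p and q are the roots of t² − 1162t + 337417 = 0.
Discriminant: 1162² − 4·337417 = 1350244 − 1349668 = 576; √576 = 24.
q = (1162 − 24)/2 = 569, p = (1162 + 24)/2 = 593.
Check: 569 · 593 = 337417.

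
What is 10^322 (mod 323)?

10^1 ≡ 10 (mod 323)
10^2 ≡ 10^2 = 100 ≡ 100 (mod 323)
10^4 ≡ 100^2 = 10000 ≡ 310 (mod 323)
10^8 ≡ 310^2 = 96100 ≡ 169 (mod 323)
10^16 ≡ 169^2 = 28561 ≡ 137 (mod 323)
10^32 ≡ 137^2 = 18769 ≡ 35 (mod 323)
10^64 ≡ 35^2 = 1225 ≡ 256 (mod 323)
10^128 ≡ 256^2 = 65536 ≡ 290 (mod 323)
10^256 ≡ 290^2 = 84100 ≡ 120 (mod 323)
322 = 256 + 64 + 2 in binary powers of 2.
So 10^322 ≡ 120 · 256 · 100 ≡ 270 (mod 323).
Since 270 ≠ 1, base 10 is a Fermat witness: 323 is composite.

270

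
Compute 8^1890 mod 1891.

1768

8^1 ≡ 8 (mod 1891)
8^2 ≡ 8^2 = 64 ≡ 64 (mod 1891)
8^4 ≡ 64^2 = 4096 ≡ 314 (mod 1891)
8^8 ≡ 314^2 = 98596 ≡ 264 (mod 1891)
8^16 ≡ 264^2 = 69696 ≡ 1620 (mod 1891)
8^32 ≡ 1620^2 = 2624400 ≡ 1583 (mod 1891)
8^64 ≡ 1583^2 = 2505889 ≡ 314 (mod 1891)
8^128 ≡ 314^2 = 98596 ≡ 264 (mod 1891)
8^256 ≡ 264^2 = 69696 ≡ 1620 (mod 1891)
8^512 ≡ 1620^2 = 2624400 ≡ 1583 (mod 1891)
8^1024 ≡ 1583^2 = 2505889 ≡ 314 (mod 1891)
1890 = 1024 + 512 + 256 + 64 + 32 + 2 in binary powers of 2.
So 8^1890 ≡ 314 · 1583 · 1620 · 314 · 1583 · 64 ≡ 1768 (mod 1891).
Since 1768 ≠ 1, base 8 is a Fermat witness: 1891 is composite.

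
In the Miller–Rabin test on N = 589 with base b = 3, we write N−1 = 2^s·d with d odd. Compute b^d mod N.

426

589 − 1 = 588 = 2^2 · 147, so d = 147.
3^1 ≡ 3 (mod 589)
3^2 ≡ 3^2 = 9 ≡ 9 (mod 589)
3^4 ≡ 9^2 = 81 ≡ 81 (mod 589)
3^8 ≡ 81^2 = 6561 ≡ 82 (mod 589)
3^16 ≡ 82^2 = 6724 ≡ 245 (mod 589)
3^32 ≡ 245^2 = 60025 ≡ 536 (mod 589)
3^64 ≡ 536^2 = 287296 ≡ 453 (mod 589)
3^128 ≡ 453^2 = 205209 ≡ 237 (mod 589)
147 = 128 + 16 + 2 + 1 in binary powers of 2.
So 3^147 ≡ 237 · 245 · 9 · 3 ≡ 426 (mod 589).
Squaring chain: 426 → 64; never reaches −1, so base 3 is a Miller–Rabin witness that 589 is composite.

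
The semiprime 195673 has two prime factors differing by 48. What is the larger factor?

467

Since p = q + 48, we have 195673 = q(q + 48), so q² + 48q − 195673 = 0.
Discriminant: 48² + 4·195673 = 2304 + 782692 = 784996; √784996 = 886.
q = (−48 + 886)/2 = 419, and p = q + 48 = 467.
Check: 419 · 467 = 195673.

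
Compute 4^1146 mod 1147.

1120

4^1 ≡ 4 (mod 1147)
4^2 ≡ 4^2 = 16 ≡ 16 (mod 1147)
4^4 ≡ 16^2 = 256 ≡ 256 (mod 1147)
4^8 ≡ 256^2 = 65536 ≡ 157 (mod 1147)
4^16 ≡ 157^2 = 24649 ≡ 562 (mod 1147)
4^32 ≡ 562^2 = 315844 ≡ 419 (mod 1147)
4^64 ≡ 419^2 = 175561 ≡ 70 (mod 1147)
4^128 ≡ 70^2 = 4900 ≡ 312 (mod 1147)
4^256 ≡ 312^2 = 97344 ≡ 996 (mod 1147)
4^512 ≡ 996^2 = 992016 ≡ 1008 (mod 1147)
4^1024 ≡ 1008^2 = 1016064 ≡ 969 (mod 1147)
1146 = 1024 + 64 + 32 + 16 + 8 + 2 in binary powers of 2.
So 4^1146 ≡ 969 · 70 · 419 · 562 · 157 · 16 ≡ 1120 (mod 1147).
Since 1120 ≠ 1, base 4 is a Fermat witness: 1147 is composite.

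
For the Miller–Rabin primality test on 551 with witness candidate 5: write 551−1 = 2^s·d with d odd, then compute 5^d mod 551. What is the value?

551 − 1 = 550 = 2^1 · 275, so d = 275.
5^1 ≡ 5 (mod 551)
5^2 ≡ 5^2 = 25 ≡ 25 (mod 551)
5^4 ≡ 25^2 = 625 ≡ 74 (mod 551)
5^8 ≡ 74^2 = 5476 ≡ 517 (mod 551)
5^16 ≡ 517^2 = 267289 ≡ 54 (mod 551)
5^32 ≡ 54^2 = 2916 ≡ 161 (mod 551)
5^64 ≡ 161^2 = 25921 ≡ 24 (mod 551)
5^128 ≡ 24^2 = 576 ≡ 25 (mod 551)
5^256 ≡ 25^2 = 625 ≡ 74 (mod 551)
275 = 256 + 16 + 2 + 1 in binary powers of 2.
So 5^275 ≡ 74 · 54 · 25 · 5 ≡ 294 (mod 551).
Squaring chain: 294; never reaches −1, so base 5 is a Miller–Rabin witness that 551 is composite.

294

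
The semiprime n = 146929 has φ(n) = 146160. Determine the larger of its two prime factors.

φ(n) = (p−1)(q−1) = n − (p+q) + 1, so p + q = 146929 − 146160 + 1 = 770.
p and q are the roots of t² − 770t + 146929 = 0.
Discriminant: 770² − 4·146929 = 592900 − 587716 = 5184; √5184 = 72.
q = (770 − 72)/2 = 349, p = (770 + 72)/2 = 421.
Check: 349 · 421 = 146929.

421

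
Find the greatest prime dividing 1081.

47

1081 = 23 · 47
47 is prime.
So 1081 = 23 · 47; the largest prime factor is 47.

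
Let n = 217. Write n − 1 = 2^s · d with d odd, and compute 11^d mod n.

15

217 − 1 = 216 = 2^3 · 27, so d = 27.
11^1 ≡ 11 (mod 217)
11^2 ≡ 11^2 = 121 ≡ 121 (mod 217)
11^4 ≡ 121^2 = 14641 ≡ 102 (mod 217)
11^8 ≡ 102^2 = 10404 ≡ 205 (mod 217)
11^16 ≡ 205^2 = 42025 ≡ 144 (mod 217)
27 = 16 + 8 + 2 + 1 in binary powers of 2.
So 11^27 ≡ 144 · 205 · 121 · 11 ≡ 15 (mod 217).
Squaring chain: 15 → 8 → 64; never reaches −1, so base 11 is a Miller–Rabin witness that 217 is composite.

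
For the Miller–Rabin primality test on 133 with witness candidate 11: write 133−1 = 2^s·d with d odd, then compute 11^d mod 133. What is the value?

1

133 − 1 = 132 = 2^2 · 33, so d = 33.
11^1 ≡ 11 (mod 133)
11^2 ≡ 11^2 = 121 ≡ 121 (mod 133)
11^4 ≡ 121^2 = 14641 ≡ 11 (mod 133)
11^8 ≡ 11^2 = 121 ≡ 121 (mod 133)
11^16 ≡ 121^2 = 14641 ≡ 11 (mod 133)
11^32 ≡ 11^2 = 121 ≡ 121 (mod 133)
33 = 32 + 1 in binary powers of 2.
So 11^33 ≡ 121 · 11 ≡ 1 (mod 133).
Since 11^d ≡ 1 (mod 133), base 11 does not prove 133 composite.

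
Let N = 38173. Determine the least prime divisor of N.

38173 is odd.
Digit sum 22, not divisible by 3.
Ends in 3: not divisible by 5.
7: 38173 = 7·5453 + 2
11: 38173 = 11·3470 + 3
13: 38173 = 13·2936 + 5
17: 38173 = 17·2245 + 8
19: 38173 = 19·2009 + 2
23: 38173 = 23·1659 + 16
29: 38173 = 29·1316 + 9
31: 38173 = 31·1231 + 12
37: 38173 = 37·1031 + 26
41: 38173 = 41·931 + 2
43: 38173 = 43·887 + 32
47: 38173 = 47·812 + 9
53: 38173 = 53·720 + 13
59: 38173 = 59·647

59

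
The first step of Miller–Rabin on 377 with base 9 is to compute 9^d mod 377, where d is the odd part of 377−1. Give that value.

237

377 − 1 = 376 = 2^3 · 47, so d = 47.
9^1 ≡ 9 (mod 377)
9^2 ≡ 9^2 = 81 ≡ 81 (mod 377)
9^4 ≡ 81^2 = 6561 ≡ 152 (mod 377)
9^8 ≡ 152^2 = 23104 ≡ 107 (mod 377)
9^16 ≡ 107^2 = 11449 ≡ 139 (mod 377)
9^32 ≡ 139^2 = 19321 ≡ 94 (mod 377)
47 = 32 + 8 + 4 + 2 + 1 in binary powers of 2.
So 9^47 ≡ 94 · 107 · 152 · 81 · 9 ≡ 237 (mod 377).
Squaring chain: 237 → 373 → 16; never reaches −1, so base 9 is a Miller–Rabin witness that 377 is composite.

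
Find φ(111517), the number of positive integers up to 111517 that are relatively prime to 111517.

Factor: 111517 = 7 · 89 · 179.
φ(111517) = (7−1) · (89−1) · (179−1) = 6 · 88 · 178 = 93984.

93984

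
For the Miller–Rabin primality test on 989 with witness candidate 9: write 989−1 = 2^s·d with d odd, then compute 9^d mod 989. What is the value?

989 − 1 = 988 = 2^2 · 247, so d = 247.
9^1 ≡ 9 (mod 989)
9^2 ≡ 9^2 = 81 ≡ 81 (mod 989)
9^4 ≡ 81^2 = 6561 ≡ 627 (mod 989)
9^8 ≡ 627^2 = 393129 ≡ 496 (mod 989)
9^16 ≡ 496^2 = 246016 ≡ 744 (mod 989)
9^32 ≡ 744^2 = 553536 ≡ 685 (mod 989)
9^64 ≡ 685^2 = 469225 ≡ 439 (mod 989)
9^128 ≡ 439^2 = 192721 ≡ 855 (mod 989)
247 = 128 + 64 + 32 + 16 + 4 + 2 + 1 in binary powers of 2.
So 9^247 ≡ 855 · 439 · 685 · 744 · 627 · 81 · 9 ≡ 744 (mod 989).
Squaring chain: 744 → 685; never reaches −1, so base 9 is a Miller–Rabin witness that 989 is composite.

744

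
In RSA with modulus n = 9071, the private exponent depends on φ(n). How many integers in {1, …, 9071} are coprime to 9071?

8832

Factor: 9071 = 47 · 193.
φ(9071) = (47−1) · (193−1) = 46 · 192 = 8832.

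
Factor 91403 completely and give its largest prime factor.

91403 = 13 · 7031
7031 = 79 · 89
89 is prime.
So 91403 = 13 · 79 · 89; the largest prime factor is 89.

89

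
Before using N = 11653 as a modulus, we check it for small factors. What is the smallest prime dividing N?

43

11653 is odd.
Digit sum 16, not divisible by 3.
Ends in 3: not divisible by 5.
7: 11653 = 7·1664 + 5
11: 11653 = 11·1059 + 4
13: 11653 = 13·896 + 5
17: 11653 = 17·685 + 8
19: 11653 = 19·613 + 6
23: 11653 = 23·506 + 15
29: 11653 = 29·401 + 24
31: 11653 = 31·375 + 28
37: 11653 = 37·314 + 35
41: 11653 = 41·284 + 9
43: 11653 = 43·271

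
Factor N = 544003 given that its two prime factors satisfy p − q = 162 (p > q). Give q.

661

Since p = q + 162, we have 544003 = q(q + 162), so q² + 162q − 544003 = 0.
Discriminant: 162² + 4·544003 = 26244 + 2176012 = 2202256; √2202256 = 1484.
q = (−162 + 1484)/2 = 661, and p = q + 162 = 823.
Check: 661 · 823 = 544003.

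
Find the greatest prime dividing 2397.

2397 = 3 · 799
799 = 17 · 47
47 is prime.
So 2397 = 3 · 17 · 47; the largest prime factor is 47.

47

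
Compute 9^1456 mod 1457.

9^1 ≡ 9 (mod 1457)
9^2 ≡ 9^2 = 81 ≡ 81 (mod 1457)
9^4 ≡ 81^2 = 6561 ≡ 733 (mod 1457)
9^8 ≡ 733^2 = 537289 ≡ 1113 (mod 1457)
9^16 ≡ 1113^2 = 1238769 ≡ 319 (mod 1457)
9^32 ≡ 319^2 = 101761 ≡ 1228 (mod 1457)
9^64 ≡ 1228^2 = 1507984 ≡ 1446 (mod 1457)
9^128 ≡ 1446^2 = 2090916 ≡ 121 (mod 1457)
9^256 ≡ 121^2 = 14641 ≡ 71 (mod 1457)
9^512 ≡ 71^2 = 5041 ≡ 670 (mod 1457)
9^1024 ≡ 670^2 = 448900 ≡ 144 (mod 1457)
1456 = 1024 + 256 + 128 + 32 + 16 in binary powers of 2.
So 9^1456 ≡ 144 · 71 · 121 · 1228 · 319 ≡ 1001 (mod 1457).
Since 1001 ≠ 1, base 9 is a Fermat witness: 1457 is composite.

1001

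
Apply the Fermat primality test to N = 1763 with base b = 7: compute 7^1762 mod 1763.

7^1 ≡ 7 (mod 1763)
7^2 ≡ 7^2 = 49 ≡ 49 (mod 1763)
7^4 ≡ 49^2 = 2401 ≡ 638 (mod 1763)
7^8 ≡ 638^2 = 407044 ≡ 1554 (mod 1763)
7^16 ≡ 1554^2 = 2414916 ≡ 1369 (mod 1763)
7^32 ≡ 1369^2 = 1874161 ≡ 92 (mod 1763)
7^64 ≡ 92^2 = 8464 ≡ 1412 (mod 1763)
7^128 ≡ 1412^2 = 1993744 ≡ 1554 (mod 1763)
7^256 ≡ 1554^2 = 2414916 ≡ 1369 (mod 1763)
7^512 ≡ 1369^2 = 1874161 ≡ 92 (mod 1763)
7^1024 ≡ 92^2 = 8464 ≡ 1412 (mod 1763)
1762 = 1024 + 512 + 128 + 64 + 32 + 2 in binary powers of 2.
So 7^1762 ≡ 1412 · 92 · 1554 · 1412 · 92 · 49 ≡ 1197 (mod 1763).
Since 1197 ≠ 1, base 7 is a Fermat witness: 1763 is composite.

1197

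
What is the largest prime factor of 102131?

102131 = 41 · 2491
2491 = 47 · 53
53 is prime.
So 102131 = 41 · 47 · 53; the largest prime factor is 53.

53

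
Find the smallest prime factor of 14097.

14097 is odd.
Digit sum 21, divisible by 3.

3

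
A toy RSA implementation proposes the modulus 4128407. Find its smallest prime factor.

59

4128407 is odd.
Digit sum 26, not divisible by 3.
Ends in 7: not divisible by 5.
7: 4128407 = 7·589772 + 3
11: 4128407 = 11·375309 + 8
13: 4128407 = 13·317569 + 10
17: 4128407 = 17·242847 + 8
19: 4128407 = 19·217284 + 11
23: 4128407 = 23·179495 + 22
29: 4128407 = 29·142358 + 25
31: 4128407 = 31·133174 + 13
37: 4128407 = 37·111578 + 21
41: 4128407 = 41·100692 + 35
43: 4128407 = 43·96009 + 20
47: 4128407 = 47·87838 + 21
53: 4128407 = 53·77894 + 25
59: 4128407 = 59·69973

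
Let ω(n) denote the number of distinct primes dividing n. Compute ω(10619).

3

10619 = 7 · 1517
1517 = 37 · 41
10619 = 7 · 37 · 41, which has 3 distinct prime factors.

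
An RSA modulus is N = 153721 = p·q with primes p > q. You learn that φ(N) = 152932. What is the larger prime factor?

φ(n) = (p−1)(q−1) = n − (p+q) + 1, so p + q = 153721 − 152932 + 1 = 790.
p and q are the roots of t² − 790t + 153721 = 0.
Discriminant: 790² − 4·153721 = 624100 − 614884 = 9216; √9216 = 96.
q = (790 − 96)/2 = 347, p = (790 + 96)/2 = 443.
Check: 347 · 443 = 153721.

443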